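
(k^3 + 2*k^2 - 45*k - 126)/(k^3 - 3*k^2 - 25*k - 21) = (k + 6)/(k + 1)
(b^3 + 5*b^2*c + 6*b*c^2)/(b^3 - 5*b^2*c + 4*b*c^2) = (b^2 + 5*b*c + 6*c^2)/(b^2 - 5*b*c + 4*c^2)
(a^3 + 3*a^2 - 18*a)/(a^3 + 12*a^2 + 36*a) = (a - 3)/(a + 6)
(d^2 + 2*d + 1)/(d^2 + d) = (d + 1)/d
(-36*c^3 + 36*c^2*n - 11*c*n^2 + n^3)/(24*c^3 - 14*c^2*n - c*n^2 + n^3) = (-6*c + n)/(4*c + n)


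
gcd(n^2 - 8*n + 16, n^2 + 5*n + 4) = 1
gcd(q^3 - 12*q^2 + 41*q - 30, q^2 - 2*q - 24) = q - 6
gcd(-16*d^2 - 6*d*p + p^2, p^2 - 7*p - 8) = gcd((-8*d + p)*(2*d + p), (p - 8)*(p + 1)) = 1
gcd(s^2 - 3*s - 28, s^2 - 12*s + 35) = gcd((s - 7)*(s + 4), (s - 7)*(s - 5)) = s - 7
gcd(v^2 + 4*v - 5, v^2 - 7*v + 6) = v - 1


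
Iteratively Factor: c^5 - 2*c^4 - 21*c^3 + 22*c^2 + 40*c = (c - 5)*(c^4 + 3*c^3 - 6*c^2 - 8*c) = (c - 5)*(c + 1)*(c^3 + 2*c^2 - 8*c) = (c - 5)*(c - 2)*(c + 1)*(c^2 + 4*c) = (c - 5)*(c - 2)*(c + 1)*(c + 4)*(c)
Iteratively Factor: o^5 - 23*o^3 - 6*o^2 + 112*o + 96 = (o + 2)*(o^4 - 2*o^3 - 19*o^2 + 32*o + 48) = (o - 3)*(o + 2)*(o^3 + o^2 - 16*o - 16) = (o - 3)*(o + 1)*(o + 2)*(o^2 - 16) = (o - 4)*(o - 3)*(o + 1)*(o + 2)*(o + 4)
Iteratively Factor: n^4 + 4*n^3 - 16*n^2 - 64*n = (n + 4)*(n^3 - 16*n) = n*(n + 4)*(n^2 - 16) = n*(n - 4)*(n + 4)*(n + 4)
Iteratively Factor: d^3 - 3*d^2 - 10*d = (d + 2)*(d^2 - 5*d) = d*(d + 2)*(d - 5)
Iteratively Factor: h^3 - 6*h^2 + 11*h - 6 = (h - 1)*(h^2 - 5*h + 6) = (h - 2)*(h - 1)*(h - 3)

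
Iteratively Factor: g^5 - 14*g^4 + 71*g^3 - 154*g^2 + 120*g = (g - 2)*(g^4 - 12*g^3 + 47*g^2 - 60*g) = (g - 5)*(g - 2)*(g^3 - 7*g^2 + 12*g) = g*(g - 5)*(g - 2)*(g^2 - 7*g + 12) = g*(g - 5)*(g - 4)*(g - 2)*(g - 3)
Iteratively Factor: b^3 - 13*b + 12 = (b + 4)*(b^2 - 4*b + 3) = (b - 1)*(b + 4)*(b - 3)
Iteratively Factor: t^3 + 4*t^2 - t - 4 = (t + 1)*(t^2 + 3*t - 4) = (t - 1)*(t + 1)*(t + 4)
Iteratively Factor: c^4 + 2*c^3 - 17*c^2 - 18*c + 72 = (c + 4)*(c^3 - 2*c^2 - 9*c + 18) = (c + 3)*(c + 4)*(c^2 - 5*c + 6) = (c - 2)*(c + 3)*(c + 4)*(c - 3)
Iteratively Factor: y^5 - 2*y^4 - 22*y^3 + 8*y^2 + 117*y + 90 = (y - 3)*(y^4 + y^3 - 19*y^2 - 49*y - 30) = (y - 5)*(y - 3)*(y^3 + 6*y^2 + 11*y + 6) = (y - 5)*(y - 3)*(y + 1)*(y^2 + 5*y + 6) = (y - 5)*(y - 3)*(y + 1)*(y + 2)*(y + 3)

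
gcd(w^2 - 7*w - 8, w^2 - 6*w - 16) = w - 8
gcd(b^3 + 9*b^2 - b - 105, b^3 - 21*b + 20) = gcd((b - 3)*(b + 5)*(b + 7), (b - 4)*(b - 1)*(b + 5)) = b + 5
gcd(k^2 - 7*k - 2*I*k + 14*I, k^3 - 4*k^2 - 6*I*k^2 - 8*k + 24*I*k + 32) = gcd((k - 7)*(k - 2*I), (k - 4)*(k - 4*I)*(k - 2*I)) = k - 2*I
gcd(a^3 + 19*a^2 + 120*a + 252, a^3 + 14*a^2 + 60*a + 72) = a^2 + 12*a + 36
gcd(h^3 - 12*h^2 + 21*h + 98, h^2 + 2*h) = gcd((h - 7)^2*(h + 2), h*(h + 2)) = h + 2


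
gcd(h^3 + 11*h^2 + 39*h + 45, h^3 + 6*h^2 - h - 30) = h^2 + 8*h + 15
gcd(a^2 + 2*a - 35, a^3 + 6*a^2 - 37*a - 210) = a + 7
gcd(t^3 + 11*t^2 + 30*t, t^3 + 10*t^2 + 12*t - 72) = t + 6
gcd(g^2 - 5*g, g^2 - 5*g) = g^2 - 5*g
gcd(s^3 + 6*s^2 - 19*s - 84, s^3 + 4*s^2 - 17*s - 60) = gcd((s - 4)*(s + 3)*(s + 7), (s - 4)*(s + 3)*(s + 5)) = s^2 - s - 12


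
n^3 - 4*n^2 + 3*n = n*(n - 3)*(n - 1)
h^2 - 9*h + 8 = (h - 8)*(h - 1)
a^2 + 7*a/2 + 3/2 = (a + 1/2)*(a + 3)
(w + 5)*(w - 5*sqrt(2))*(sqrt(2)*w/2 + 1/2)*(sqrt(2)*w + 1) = w^4 - 4*sqrt(2)*w^3 + 5*w^3 - 20*sqrt(2)*w^2 - 19*w^2/2 - 95*w/2 - 5*sqrt(2)*w/2 - 25*sqrt(2)/2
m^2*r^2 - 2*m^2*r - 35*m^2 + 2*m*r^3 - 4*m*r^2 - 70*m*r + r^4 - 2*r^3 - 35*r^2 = (m + r)^2*(r - 7)*(r + 5)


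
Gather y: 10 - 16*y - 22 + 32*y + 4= 16*y - 8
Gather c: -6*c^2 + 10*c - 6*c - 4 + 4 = -6*c^2 + 4*c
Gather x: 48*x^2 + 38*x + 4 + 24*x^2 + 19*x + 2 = 72*x^2 + 57*x + 6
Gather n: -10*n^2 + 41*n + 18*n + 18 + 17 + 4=-10*n^2 + 59*n + 39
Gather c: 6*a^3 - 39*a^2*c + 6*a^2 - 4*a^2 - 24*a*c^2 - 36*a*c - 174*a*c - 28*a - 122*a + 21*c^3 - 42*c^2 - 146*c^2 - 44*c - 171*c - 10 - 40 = 6*a^3 + 2*a^2 - 150*a + 21*c^3 + c^2*(-24*a - 188) + c*(-39*a^2 - 210*a - 215) - 50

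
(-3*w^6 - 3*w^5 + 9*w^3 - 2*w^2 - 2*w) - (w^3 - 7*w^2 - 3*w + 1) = -3*w^6 - 3*w^5 + 8*w^3 + 5*w^2 + w - 1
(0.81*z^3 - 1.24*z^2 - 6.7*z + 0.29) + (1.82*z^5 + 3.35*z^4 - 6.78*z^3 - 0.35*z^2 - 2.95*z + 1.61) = 1.82*z^5 + 3.35*z^4 - 5.97*z^3 - 1.59*z^2 - 9.65*z + 1.9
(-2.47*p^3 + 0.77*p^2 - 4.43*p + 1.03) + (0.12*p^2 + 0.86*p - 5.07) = -2.47*p^3 + 0.89*p^2 - 3.57*p - 4.04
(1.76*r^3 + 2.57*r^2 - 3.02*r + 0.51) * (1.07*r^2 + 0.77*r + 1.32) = 1.8832*r^5 + 4.1051*r^4 + 1.0707*r^3 + 1.6127*r^2 - 3.5937*r + 0.6732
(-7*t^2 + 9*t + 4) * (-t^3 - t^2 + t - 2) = 7*t^5 - 2*t^4 - 20*t^3 + 19*t^2 - 14*t - 8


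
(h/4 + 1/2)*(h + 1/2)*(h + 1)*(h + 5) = h^4/4 + 17*h^3/8 + 21*h^2/4 + 37*h/8 + 5/4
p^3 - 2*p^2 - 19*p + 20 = (p - 5)*(p - 1)*(p + 4)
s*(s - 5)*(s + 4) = s^3 - s^2 - 20*s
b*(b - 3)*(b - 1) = b^3 - 4*b^2 + 3*b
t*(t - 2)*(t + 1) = t^3 - t^2 - 2*t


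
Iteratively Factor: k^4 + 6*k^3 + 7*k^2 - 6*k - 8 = (k + 4)*(k^3 + 2*k^2 - k - 2) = (k + 2)*(k + 4)*(k^2 - 1) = (k + 1)*(k + 2)*(k + 4)*(k - 1)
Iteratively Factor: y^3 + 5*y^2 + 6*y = (y + 2)*(y^2 + 3*y) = y*(y + 2)*(y + 3)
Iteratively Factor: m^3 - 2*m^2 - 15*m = (m)*(m^2 - 2*m - 15) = m*(m + 3)*(m - 5)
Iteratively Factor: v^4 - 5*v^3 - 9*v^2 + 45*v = (v - 3)*(v^3 - 2*v^2 - 15*v) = v*(v - 3)*(v^2 - 2*v - 15) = v*(v - 3)*(v + 3)*(v - 5)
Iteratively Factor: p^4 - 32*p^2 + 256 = (p - 4)*(p^3 + 4*p^2 - 16*p - 64) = (p - 4)*(p + 4)*(p^2 - 16) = (p - 4)^2*(p + 4)*(p + 4)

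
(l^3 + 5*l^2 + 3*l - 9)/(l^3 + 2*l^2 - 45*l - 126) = (l^2 + 2*l - 3)/(l^2 - l - 42)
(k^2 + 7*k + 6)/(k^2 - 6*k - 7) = (k + 6)/(k - 7)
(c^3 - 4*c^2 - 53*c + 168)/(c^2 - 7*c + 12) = (c^2 - c - 56)/(c - 4)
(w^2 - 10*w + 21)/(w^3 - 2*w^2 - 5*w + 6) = (w - 7)/(w^2 + w - 2)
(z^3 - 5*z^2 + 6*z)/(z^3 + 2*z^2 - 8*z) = (z - 3)/(z + 4)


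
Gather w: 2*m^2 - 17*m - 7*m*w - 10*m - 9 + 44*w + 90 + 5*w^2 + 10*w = 2*m^2 - 27*m + 5*w^2 + w*(54 - 7*m) + 81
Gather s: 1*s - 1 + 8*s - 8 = 9*s - 9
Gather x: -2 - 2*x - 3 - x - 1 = -3*x - 6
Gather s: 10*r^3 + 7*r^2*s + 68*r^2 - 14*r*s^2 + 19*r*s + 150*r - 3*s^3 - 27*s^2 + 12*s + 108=10*r^3 + 68*r^2 + 150*r - 3*s^3 + s^2*(-14*r - 27) + s*(7*r^2 + 19*r + 12) + 108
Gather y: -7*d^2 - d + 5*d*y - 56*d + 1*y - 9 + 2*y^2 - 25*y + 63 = -7*d^2 - 57*d + 2*y^2 + y*(5*d - 24) + 54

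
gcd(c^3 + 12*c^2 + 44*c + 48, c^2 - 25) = 1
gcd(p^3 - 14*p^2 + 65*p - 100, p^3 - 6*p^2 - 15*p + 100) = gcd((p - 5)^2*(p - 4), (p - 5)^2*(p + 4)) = p^2 - 10*p + 25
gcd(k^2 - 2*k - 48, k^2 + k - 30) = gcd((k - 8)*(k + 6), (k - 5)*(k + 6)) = k + 6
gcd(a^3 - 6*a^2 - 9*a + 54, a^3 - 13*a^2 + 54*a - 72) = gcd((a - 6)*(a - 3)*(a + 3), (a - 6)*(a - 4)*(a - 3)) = a^2 - 9*a + 18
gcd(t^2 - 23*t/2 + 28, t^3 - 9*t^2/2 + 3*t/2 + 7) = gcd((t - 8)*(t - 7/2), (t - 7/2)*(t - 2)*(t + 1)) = t - 7/2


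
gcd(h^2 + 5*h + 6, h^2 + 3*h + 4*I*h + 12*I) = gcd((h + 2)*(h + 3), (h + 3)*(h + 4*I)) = h + 3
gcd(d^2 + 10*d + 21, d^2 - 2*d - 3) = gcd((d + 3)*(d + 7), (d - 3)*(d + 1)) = 1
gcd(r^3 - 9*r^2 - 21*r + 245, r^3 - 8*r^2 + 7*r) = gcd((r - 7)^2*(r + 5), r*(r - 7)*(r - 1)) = r - 7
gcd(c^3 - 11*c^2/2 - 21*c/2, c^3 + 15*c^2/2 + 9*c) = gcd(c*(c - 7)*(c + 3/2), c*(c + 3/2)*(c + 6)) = c^2 + 3*c/2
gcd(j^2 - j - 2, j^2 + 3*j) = 1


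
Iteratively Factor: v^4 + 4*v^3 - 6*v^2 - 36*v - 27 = (v + 3)*(v^3 + v^2 - 9*v - 9) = (v + 3)^2*(v^2 - 2*v - 3) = (v + 1)*(v + 3)^2*(v - 3)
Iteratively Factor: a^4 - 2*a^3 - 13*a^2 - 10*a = (a + 1)*(a^3 - 3*a^2 - 10*a) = a*(a + 1)*(a^2 - 3*a - 10) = a*(a + 1)*(a + 2)*(a - 5)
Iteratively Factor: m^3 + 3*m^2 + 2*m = (m + 2)*(m^2 + m) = (m + 1)*(m + 2)*(m)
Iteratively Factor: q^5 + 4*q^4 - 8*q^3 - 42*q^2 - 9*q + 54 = (q + 2)*(q^4 + 2*q^3 - 12*q^2 - 18*q + 27) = (q - 3)*(q + 2)*(q^3 + 5*q^2 + 3*q - 9) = (q - 3)*(q + 2)*(q + 3)*(q^2 + 2*q - 3) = (q - 3)*(q - 1)*(q + 2)*(q + 3)*(q + 3)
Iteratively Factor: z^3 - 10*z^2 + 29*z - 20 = (z - 5)*(z^2 - 5*z + 4) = (z - 5)*(z - 4)*(z - 1)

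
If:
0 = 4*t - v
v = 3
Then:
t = 3/4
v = 3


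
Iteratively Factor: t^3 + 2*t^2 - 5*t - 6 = (t + 1)*(t^2 + t - 6) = (t - 2)*(t + 1)*(t + 3)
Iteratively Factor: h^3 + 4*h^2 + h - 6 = (h + 2)*(h^2 + 2*h - 3) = (h - 1)*(h + 2)*(h + 3)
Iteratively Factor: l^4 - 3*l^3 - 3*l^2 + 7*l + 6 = (l - 3)*(l^3 - 3*l - 2) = (l - 3)*(l + 1)*(l^2 - l - 2) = (l - 3)*(l + 1)^2*(l - 2)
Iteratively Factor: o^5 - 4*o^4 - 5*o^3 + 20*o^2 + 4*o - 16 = (o + 2)*(o^4 - 6*o^3 + 7*o^2 + 6*o - 8) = (o + 1)*(o + 2)*(o^3 - 7*o^2 + 14*o - 8) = (o - 1)*(o + 1)*(o + 2)*(o^2 - 6*o + 8) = (o - 4)*(o - 1)*(o + 1)*(o + 2)*(o - 2)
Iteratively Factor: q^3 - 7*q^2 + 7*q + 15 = (q - 3)*(q^2 - 4*q - 5) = (q - 5)*(q - 3)*(q + 1)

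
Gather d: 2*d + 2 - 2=2*d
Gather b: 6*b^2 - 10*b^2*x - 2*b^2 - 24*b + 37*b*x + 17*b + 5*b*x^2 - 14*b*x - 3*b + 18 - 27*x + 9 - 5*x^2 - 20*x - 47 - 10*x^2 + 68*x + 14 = b^2*(4 - 10*x) + b*(5*x^2 + 23*x - 10) - 15*x^2 + 21*x - 6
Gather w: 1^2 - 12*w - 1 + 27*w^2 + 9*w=27*w^2 - 3*w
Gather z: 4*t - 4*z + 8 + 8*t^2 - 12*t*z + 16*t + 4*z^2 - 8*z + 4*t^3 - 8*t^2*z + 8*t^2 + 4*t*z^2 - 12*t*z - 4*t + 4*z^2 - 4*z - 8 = 4*t^3 + 16*t^2 + 16*t + z^2*(4*t + 8) + z*(-8*t^2 - 24*t - 16)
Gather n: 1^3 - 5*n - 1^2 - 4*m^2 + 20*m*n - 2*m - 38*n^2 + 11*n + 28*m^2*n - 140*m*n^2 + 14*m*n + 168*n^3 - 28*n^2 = -4*m^2 - 2*m + 168*n^3 + n^2*(-140*m - 66) + n*(28*m^2 + 34*m + 6)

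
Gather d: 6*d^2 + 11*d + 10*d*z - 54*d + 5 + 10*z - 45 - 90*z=6*d^2 + d*(10*z - 43) - 80*z - 40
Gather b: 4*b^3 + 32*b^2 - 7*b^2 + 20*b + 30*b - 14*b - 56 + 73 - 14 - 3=4*b^3 + 25*b^2 + 36*b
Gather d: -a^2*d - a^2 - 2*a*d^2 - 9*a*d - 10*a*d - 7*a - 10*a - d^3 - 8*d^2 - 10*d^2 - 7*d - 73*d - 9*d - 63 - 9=-a^2 - 17*a - d^3 + d^2*(-2*a - 18) + d*(-a^2 - 19*a - 89) - 72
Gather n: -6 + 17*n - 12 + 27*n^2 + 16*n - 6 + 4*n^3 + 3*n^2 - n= 4*n^3 + 30*n^2 + 32*n - 24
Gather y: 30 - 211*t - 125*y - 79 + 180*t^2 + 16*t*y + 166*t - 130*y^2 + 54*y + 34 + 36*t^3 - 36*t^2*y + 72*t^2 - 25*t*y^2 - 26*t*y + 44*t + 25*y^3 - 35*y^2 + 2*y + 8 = 36*t^3 + 252*t^2 - t + 25*y^3 + y^2*(-25*t - 165) + y*(-36*t^2 - 10*t - 69) - 7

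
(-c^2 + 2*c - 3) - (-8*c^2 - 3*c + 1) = 7*c^2 + 5*c - 4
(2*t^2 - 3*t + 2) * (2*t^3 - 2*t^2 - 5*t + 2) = 4*t^5 - 10*t^4 + 15*t^2 - 16*t + 4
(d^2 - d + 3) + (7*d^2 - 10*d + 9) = 8*d^2 - 11*d + 12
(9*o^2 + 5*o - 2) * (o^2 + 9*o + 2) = 9*o^4 + 86*o^3 + 61*o^2 - 8*o - 4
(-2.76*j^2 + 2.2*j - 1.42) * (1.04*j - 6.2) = -2.8704*j^3 + 19.4*j^2 - 15.1168*j + 8.804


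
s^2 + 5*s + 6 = (s + 2)*(s + 3)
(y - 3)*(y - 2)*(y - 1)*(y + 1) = y^4 - 5*y^3 + 5*y^2 + 5*y - 6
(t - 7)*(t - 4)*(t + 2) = t^3 - 9*t^2 + 6*t + 56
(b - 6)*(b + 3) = b^2 - 3*b - 18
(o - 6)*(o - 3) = o^2 - 9*o + 18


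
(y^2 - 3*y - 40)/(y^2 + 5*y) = (y - 8)/y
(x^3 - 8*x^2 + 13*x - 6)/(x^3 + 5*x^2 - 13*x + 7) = (x - 6)/(x + 7)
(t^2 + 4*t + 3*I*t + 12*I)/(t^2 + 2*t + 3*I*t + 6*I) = (t + 4)/(t + 2)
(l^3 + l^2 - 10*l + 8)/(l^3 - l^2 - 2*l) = (l^2 + 3*l - 4)/(l*(l + 1))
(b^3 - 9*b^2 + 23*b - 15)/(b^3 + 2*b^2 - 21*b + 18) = (b - 5)/(b + 6)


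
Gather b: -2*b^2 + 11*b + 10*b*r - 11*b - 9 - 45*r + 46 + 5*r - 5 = -2*b^2 + 10*b*r - 40*r + 32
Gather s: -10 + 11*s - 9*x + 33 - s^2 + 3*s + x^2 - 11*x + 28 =-s^2 + 14*s + x^2 - 20*x + 51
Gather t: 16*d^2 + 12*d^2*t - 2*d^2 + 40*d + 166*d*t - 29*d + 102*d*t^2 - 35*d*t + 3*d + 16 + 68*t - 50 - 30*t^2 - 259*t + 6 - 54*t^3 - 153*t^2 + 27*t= 14*d^2 + 14*d - 54*t^3 + t^2*(102*d - 183) + t*(12*d^2 + 131*d - 164) - 28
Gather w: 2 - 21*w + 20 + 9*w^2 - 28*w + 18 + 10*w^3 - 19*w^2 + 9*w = 10*w^3 - 10*w^2 - 40*w + 40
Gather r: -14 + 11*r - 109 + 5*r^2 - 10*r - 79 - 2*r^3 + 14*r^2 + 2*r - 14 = -2*r^3 + 19*r^2 + 3*r - 216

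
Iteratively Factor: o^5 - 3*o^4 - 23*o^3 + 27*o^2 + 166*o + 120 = (o + 2)*(o^4 - 5*o^3 - 13*o^2 + 53*o + 60) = (o - 5)*(o + 2)*(o^3 - 13*o - 12) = (o - 5)*(o + 2)*(o + 3)*(o^2 - 3*o - 4) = (o - 5)*(o + 1)*(o + 2)*(o + 3)*(o - 4)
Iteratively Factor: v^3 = (v)*(v^2) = v^2*(v)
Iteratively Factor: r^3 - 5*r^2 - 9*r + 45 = (r - 3)*(r^2 - 2*r - 15) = (r - 5)*(r - 3)*(r + 3)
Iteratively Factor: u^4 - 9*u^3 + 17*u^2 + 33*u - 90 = (u - 3)*(u^3 - 6*u^2 - u + 30) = (u - 3)*(u + 2)*(u^2 - 8*u + 15) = (u - 5)*(u - 3)*(u + 2)*(u - 3)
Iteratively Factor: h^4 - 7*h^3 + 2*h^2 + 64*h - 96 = (h - 4)*(h^3 - 3*h^2 - 10*h + 24) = (h - 4)*(h - 2)*(h^2 - h - 12) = (h - 4)^2*(h - 2)*(h + 3)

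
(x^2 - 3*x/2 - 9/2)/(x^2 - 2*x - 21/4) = 2*(x - 3)/(2*x - 7)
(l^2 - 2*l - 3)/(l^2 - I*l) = (l^2 - 2*l - 3)/(l*(l - I))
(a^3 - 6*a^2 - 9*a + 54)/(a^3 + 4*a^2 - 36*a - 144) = (a^2 - 9)/(a^2 + 10*a + 24)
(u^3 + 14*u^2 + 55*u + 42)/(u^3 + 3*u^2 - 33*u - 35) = (u + 6)/(u - 5)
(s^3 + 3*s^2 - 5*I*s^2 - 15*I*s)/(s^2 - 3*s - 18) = s*(s - 5*I)/(s - 6)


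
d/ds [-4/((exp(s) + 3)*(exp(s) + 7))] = 8*(exp(s) + 5)*exp(s)/((exp(s) + 3)^2*(exp(s) + 7)^2)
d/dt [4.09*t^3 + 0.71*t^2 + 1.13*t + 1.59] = 12.27*t^2 + 1.42*t + 1.13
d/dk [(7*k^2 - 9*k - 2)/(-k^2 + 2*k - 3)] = (5*k^2 - 46*k + 31)/(k^4 - 4*k^3 + 10*k^2 - 12*k + 9)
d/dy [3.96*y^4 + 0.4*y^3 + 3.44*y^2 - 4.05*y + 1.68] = 15.84*y^3 + 1.2*y^2 + 6.88*y - 4.05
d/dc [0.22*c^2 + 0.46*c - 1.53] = 0.44*c + 0.46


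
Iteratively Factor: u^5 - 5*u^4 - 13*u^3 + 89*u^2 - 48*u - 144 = (u + 1)*(u^4 - 6*u^3 - 7*u^2 + 96*u - 144) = (u + 1)*(u + 4)*(u^3 - 10*u^2 + 33*u - 36) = (u - 3)*(u + 1)*(u + 4)*(u^2 - 7*u + 12) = (u - 3)^2*(u + 1)*(u + 4)*(u - 4)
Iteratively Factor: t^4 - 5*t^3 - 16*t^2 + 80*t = (t - 4)*(t^3 - t^2 - 20*t) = (t - 5)*(t - 4)*(t^2 + 4*t) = t*(t - 5)*(t - 4)*(t + 4)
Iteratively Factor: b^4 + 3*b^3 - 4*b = (b)*(b^3 + 3*b^2 - 4) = b*(b + 2)*(b^2 + b - 2) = b*(b + 2)^2*(b - 1)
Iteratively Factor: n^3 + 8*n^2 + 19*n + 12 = (n + 1)*(n^2 + 7*n + 12) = (n + 1)*(n + 3)*(n + 4)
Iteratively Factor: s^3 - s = (s)*(s^2 - 1) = s*(s - 1)*(s + 1)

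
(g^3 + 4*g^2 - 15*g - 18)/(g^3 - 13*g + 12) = (g^2 + 7*g + 6)/(g^2 + 3*g - 4)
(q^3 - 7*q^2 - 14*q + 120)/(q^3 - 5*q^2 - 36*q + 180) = (q + 4)/(q + 6)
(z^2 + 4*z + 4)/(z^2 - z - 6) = (z + 2)/(z - 3)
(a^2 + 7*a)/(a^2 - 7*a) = (a + 7)/(a - 7)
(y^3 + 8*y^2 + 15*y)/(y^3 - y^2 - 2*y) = (y^2 + 8*y + 15)/(y^2 - y - 2)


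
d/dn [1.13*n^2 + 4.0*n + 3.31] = 2.26*n + 4.0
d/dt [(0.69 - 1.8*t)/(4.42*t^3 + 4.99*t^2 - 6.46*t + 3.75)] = (15.912*t^3 - 0.167399999999999*t^2 - 6.8862*t - 2.2926)/(19.5364*t^6 + 44.1116*t^5 - 32.2063*t^4 - 31.3208*t^3 + 79.1566*t^2 - 48.45*t + 14.0625)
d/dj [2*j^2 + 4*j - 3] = 4*j + 4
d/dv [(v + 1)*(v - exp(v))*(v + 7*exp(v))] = (1 - exp(v))*(v + 1)*(v + 7*exp(v)) + (v + 1)*(v - exp(v))*(7*exp(v) + 1) + (v - exp(v))*(v + 7*exp(v))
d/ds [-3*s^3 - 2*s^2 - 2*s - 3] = -9*s^2 - 4*s - 2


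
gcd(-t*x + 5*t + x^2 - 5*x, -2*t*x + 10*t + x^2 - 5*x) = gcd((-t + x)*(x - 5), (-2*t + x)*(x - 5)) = x - 5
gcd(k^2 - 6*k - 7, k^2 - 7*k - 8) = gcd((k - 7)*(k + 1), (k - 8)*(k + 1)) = k + 1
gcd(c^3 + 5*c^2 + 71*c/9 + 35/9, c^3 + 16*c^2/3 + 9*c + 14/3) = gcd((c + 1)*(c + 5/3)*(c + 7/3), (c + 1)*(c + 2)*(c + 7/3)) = c^2 + 10*c/3 + 7/3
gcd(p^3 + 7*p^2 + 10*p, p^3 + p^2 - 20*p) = p^2 + 5*p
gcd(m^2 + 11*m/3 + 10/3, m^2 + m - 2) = m + 2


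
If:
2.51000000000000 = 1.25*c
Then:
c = 2.01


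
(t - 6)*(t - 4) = t^2 - 10*t + 24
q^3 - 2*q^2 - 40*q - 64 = (q - 8)*(q + 2)*(q + 4)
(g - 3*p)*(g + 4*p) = g^2 + g*p - 12*p^2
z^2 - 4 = (z - 2)*(z + 2)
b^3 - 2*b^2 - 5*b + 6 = (b - 3)*(b - 1)*(b + 2)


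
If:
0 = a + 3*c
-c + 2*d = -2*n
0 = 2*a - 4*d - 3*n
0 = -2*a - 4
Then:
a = -2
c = 2/3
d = -5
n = 16/3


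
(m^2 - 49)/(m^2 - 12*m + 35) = (m + 7)/(m - 5)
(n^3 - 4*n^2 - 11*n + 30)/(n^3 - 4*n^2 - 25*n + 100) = (n^2 + n - 6)/(n^2 + n - 20)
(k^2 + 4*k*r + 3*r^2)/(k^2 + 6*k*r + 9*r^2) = (k + r)/(k + 3*r)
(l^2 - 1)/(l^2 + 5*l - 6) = (l + 1)/(l + 6)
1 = 1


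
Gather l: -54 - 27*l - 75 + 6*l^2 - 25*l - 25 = 6*l^2 - 52*l - 154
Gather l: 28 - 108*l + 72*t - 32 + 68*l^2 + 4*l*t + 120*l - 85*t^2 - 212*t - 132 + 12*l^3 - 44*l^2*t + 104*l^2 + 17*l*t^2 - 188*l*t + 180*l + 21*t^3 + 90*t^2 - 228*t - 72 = 12*l^3 + l^2*(172 - 44*t) + l*(17*t^2 - 184*t + 192) + 21*t^3 + 5*t^2 - 368*t - 208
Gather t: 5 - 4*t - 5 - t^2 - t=-t^2 - 5*t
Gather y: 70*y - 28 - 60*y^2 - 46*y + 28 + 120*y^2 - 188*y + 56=60*y^2 - 164*y + 56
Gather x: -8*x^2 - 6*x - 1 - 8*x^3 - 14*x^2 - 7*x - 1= -8*x^3 - 22*x^2 - 13*x - 2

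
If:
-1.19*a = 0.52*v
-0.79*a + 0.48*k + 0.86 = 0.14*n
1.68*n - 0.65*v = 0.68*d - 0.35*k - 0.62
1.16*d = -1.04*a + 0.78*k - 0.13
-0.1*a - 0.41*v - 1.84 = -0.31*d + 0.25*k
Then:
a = 3.54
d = -1.49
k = 2.68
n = -4.67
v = -8.11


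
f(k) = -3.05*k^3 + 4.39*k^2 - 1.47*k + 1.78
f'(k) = -9.15*k^2 + 8.78*k - 1.47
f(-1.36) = 19.57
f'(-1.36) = -30.33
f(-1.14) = 13.68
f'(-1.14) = -23.37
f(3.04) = -47.81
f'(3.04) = -59.34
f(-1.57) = 26.71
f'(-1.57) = -37.81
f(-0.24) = 2.43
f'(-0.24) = -4.10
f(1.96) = -7.20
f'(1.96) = -19.41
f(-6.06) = 850.67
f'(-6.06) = -390.70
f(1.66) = -2.51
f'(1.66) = -12.11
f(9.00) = -1879.31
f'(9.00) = -663.60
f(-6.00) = 827.44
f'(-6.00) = -383.55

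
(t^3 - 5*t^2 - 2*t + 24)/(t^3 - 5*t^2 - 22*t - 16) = (t^2 - 7*t + 12)/(t^2 - 7*t - 8)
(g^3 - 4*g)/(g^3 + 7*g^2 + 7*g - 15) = g*(g^2 - 4)/(g^3 + 7*g^2 + 7*g - 15)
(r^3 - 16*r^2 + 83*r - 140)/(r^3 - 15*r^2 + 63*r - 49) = (r^2 - 9*r + 20)/(r^2 - 8*r + 7)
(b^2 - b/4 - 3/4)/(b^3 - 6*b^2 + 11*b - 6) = (b + 3/4)/(b^2 - 5*b + 6)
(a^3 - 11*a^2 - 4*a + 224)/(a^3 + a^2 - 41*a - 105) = (a^2 - 4*a - 32)/(a^2 + 8*a + 15)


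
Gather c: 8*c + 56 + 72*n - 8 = 8*c + 72*n + 48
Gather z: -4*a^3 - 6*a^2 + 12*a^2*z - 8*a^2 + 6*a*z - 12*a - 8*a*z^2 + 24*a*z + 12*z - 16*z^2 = -4*a^3 - 14*a^2 - 12*a + z^2*(-8*a - 16) + z*(12*a^2 + 30*a + 12)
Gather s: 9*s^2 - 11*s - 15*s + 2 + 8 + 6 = 9*s^2 - 26*s + 16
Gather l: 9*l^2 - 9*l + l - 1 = 9*l^2 - 8*l - 1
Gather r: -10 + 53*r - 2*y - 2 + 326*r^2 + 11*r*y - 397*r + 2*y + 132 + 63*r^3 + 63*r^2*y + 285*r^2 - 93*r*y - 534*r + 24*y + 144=63*r^3 + r^2*(63*y + 611) + r*(-82*y - 878) + 24*y + 264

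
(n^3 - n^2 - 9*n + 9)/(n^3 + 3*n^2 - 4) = (n^2 - 9)/(n^2 + 4*n + 4)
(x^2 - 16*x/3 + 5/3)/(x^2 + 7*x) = (3*x^2 - 16*x + 5)/(3*x*(x + 7))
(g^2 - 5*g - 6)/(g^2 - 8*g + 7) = (g^2 - 5*g - 6)/(g^2 - 8*g + 7)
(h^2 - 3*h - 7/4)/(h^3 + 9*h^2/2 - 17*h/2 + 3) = (4*h^2 - 12*h - 7)/(2*(2*h^3 + 9*h^2 - 17*h + 6))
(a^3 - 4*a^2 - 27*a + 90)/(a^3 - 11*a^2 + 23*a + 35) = (a^3 - 4*a^2 - 27*a + 90)/(a^3 - 11*a^2 + 23*a + 35)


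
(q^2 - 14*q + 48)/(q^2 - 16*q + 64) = (q - 6)/(q - 8)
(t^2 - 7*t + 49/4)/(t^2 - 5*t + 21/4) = (2*t - 7)/(2*t - 3)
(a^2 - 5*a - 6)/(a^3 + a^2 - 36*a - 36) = 1/(a + 6)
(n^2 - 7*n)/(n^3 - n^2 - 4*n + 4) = n*(n - 7)/(n^3 - n^2 - 4*n + 4)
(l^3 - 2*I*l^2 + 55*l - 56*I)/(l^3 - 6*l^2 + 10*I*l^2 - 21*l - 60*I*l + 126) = (l^2 - 9*I*l - 8)/(l^2 + 3*l*(-2 + I) - 18*I)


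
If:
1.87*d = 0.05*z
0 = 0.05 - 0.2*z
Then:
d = 0.01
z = 0.25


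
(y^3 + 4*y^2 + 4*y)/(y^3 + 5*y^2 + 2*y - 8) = y*(y + 2)/(y^2 + 3*y - 4)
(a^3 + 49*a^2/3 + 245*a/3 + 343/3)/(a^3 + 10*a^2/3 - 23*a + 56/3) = (3*a^2 + 28*a + 49)/(3*a^2 - 11*a + 8)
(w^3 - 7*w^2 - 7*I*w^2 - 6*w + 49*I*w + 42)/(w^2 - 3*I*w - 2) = (w^2 - w*(7 + 6*I) + 42*I)/(w - 2*I)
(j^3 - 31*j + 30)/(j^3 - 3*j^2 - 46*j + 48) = (j - 5)/(j - 8)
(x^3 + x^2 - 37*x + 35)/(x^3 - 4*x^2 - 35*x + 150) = (x^2 + 6*x - 7)/(x^2 + x - 30)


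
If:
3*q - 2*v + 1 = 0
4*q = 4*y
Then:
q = y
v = 3*y/2 + 1/2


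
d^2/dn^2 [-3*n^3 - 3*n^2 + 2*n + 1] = -18*n - 6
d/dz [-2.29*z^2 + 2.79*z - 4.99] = 2.79 - 4.58*z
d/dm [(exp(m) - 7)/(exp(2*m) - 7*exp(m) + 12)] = (-(exp(m) - 7)*(2*exp(m) - 7) + exp(2*m) - 7*exp(m) + 12)*exp(m)/(exp(2*m) - 7*exp(m) + 12)^2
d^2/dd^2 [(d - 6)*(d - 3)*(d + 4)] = 6*d - 10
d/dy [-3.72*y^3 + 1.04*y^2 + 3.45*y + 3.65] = -11.16*y^2 + 2.08*y + 3.45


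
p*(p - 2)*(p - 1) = p^3 - 3*p^2 + 2*p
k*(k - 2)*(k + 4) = k^3 + 2*k^2 - 8*k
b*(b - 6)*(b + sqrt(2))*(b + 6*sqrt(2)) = b^4 - 6*b^3 + 7*sqrt(2)*b^3 - 42*sqrt(2)*b^2 + 12*b^2 - 72*b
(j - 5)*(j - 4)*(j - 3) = j^3 - 12*j^2 + 47*j - 60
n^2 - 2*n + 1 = (n - 1)^2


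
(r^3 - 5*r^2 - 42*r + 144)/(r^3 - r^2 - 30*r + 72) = (r - 8)/(r - 4)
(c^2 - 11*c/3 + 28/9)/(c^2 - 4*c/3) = (c - 7/3)/c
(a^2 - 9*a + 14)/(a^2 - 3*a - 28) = (a - 2)/(a + 4)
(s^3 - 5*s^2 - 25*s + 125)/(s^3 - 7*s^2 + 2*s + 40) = (s^2 - 25)/(s^2 - 2*s - 8)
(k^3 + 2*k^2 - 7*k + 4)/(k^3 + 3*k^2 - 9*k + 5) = (k + 4)/(k + 5)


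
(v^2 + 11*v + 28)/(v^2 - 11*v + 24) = (v^2 + 11*v + 28)/(v^2 - 11*v + 24)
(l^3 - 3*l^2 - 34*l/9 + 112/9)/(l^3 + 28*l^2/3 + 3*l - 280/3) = (3*l^2 - l - 14)/(3*(l^2 + 12*l + 35))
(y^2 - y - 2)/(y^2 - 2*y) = (y + 1)/y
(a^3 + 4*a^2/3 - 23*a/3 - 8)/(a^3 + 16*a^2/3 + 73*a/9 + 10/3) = 3*(3*a^2 - 5*a - 8)/(9*a^2 + 21*a + 10)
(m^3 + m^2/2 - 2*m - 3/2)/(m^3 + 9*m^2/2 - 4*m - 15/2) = (m + 1)/(m + 5)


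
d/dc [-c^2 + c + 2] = 1 - 2*c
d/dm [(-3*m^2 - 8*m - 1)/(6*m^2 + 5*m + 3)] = (33*m^2 - 6*m - 19)/(36*m^4 + 60*m^3 + 61*m^2 + 30*m + 9)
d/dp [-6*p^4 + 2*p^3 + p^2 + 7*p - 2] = -24*p^3 + 6*p^2 + 2*p + 7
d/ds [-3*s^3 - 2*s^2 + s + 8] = -9*s^2 - 4*s + 1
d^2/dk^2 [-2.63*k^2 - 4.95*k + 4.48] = -5.26000000000000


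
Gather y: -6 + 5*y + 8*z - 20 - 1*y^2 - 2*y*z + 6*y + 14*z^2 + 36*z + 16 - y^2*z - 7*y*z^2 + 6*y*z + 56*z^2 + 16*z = y^2*(-z - 1) + y*(-7*z^2 + 4*z + 11) + 70*z^2 + 60*z - 10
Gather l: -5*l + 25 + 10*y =-5*l + 10*y + 25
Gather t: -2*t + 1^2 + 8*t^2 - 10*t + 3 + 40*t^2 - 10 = 48*t^2 - 12*t - 6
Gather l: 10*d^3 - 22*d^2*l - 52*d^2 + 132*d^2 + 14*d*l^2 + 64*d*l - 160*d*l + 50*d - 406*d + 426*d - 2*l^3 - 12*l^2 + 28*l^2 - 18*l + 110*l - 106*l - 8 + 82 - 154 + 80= 10*d^3 + 80*d^2 + 70*d - 2*l^3 + l^2*(14*d + 16) + l*(-22*d^2 - 96*d - 14)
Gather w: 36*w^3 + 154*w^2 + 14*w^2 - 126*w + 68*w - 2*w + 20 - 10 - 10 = 36*w^3 + 168*w^2 - 60*w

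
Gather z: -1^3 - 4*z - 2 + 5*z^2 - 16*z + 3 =5*z^2 - 20*z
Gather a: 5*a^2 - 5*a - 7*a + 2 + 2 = 5*a^2 - 12*a + 4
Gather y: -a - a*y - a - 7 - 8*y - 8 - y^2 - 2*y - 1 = -2*a - y^2 + y*(-a - 10) - 16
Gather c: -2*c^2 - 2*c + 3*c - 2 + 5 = -2*c^2 + c + 3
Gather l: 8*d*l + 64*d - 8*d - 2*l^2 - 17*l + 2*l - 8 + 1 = 56*d - 2*l^2 + l*(8*d - 15) - 7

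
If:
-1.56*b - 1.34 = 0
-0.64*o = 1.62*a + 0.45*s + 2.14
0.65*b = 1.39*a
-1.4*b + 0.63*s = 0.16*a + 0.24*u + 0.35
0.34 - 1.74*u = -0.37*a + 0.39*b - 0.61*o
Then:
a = -0.40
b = -0.86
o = -1.27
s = -1.51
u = -0.14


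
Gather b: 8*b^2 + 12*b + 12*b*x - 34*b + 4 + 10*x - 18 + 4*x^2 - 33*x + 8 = 8*b^2 + b*(12*x - 22) + 4*x^2 - 23*x - 6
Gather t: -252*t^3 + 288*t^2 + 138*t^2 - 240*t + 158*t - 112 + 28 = -252*t^3 + 426*t^2 - 82*t - 84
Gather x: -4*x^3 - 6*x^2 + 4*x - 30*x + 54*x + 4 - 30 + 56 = -4*x^3 - 6*x^2 + 28*x + 30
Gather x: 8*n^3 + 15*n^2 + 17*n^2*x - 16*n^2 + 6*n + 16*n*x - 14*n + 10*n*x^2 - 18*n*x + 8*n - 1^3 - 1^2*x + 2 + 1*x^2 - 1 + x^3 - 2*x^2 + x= 8*n^3 - n^2 + x^3 + x^2*(10*n - 1) + x*(17*n^2 - 2*n)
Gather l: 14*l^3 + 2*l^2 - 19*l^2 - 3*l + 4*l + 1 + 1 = 14*l^3 - 17*l^2 + l + 2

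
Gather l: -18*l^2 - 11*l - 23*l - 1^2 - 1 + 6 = -18*l^2 - 34*l + 4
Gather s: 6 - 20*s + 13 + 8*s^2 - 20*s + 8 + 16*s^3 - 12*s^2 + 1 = 16*s^3 - 4*s^2 - 40*s + 28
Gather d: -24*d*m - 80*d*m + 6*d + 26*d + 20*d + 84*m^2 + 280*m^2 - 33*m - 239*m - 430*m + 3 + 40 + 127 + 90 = d*(52 - 104*m) + 364*m^2 - 702*m + 260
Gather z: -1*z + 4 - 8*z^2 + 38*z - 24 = -8*z^2 + 37*z - 20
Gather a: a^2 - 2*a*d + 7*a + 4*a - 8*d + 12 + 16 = a^2 + a*(11 - 2*d) - 8*d + 28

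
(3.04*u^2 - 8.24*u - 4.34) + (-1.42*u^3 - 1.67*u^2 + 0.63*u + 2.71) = -1.42*u^3 + 1.37*u^2 - 7.61*u - 1.63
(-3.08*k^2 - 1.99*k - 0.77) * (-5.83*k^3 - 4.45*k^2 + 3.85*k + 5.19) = 17.9564*k^5 + 25.3077*k^4 + 1.4866*k^3 - 20.2202*k^2 - 13.2926*k - 3.9963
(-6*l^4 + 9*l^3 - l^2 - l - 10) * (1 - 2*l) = 12*l^5 - 24*l^4 + 11*l^3 + l^2 + 19*l - 10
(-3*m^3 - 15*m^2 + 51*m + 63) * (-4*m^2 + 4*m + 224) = 12*m^5 + 48*m^4 - 936*m^3 - 3408*m^2 + 11676*m + 14112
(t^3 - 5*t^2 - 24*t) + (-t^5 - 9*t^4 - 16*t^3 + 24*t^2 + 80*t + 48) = -t^5 - 9*t^4 - 15*t^3 + 19*t^2 + 56*t + 48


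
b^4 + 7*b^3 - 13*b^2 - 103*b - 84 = (b - 4)*(b + 1)*(b + 3)*(b + 7)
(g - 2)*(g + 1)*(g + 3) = g^3 + 2*g^2 - 5*g - 6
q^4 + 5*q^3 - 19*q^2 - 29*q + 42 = (q - 3)*(q - 1)*(q + 2)*(q + 7)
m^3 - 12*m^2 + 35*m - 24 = (m - 8)*(m - 3)*(m - 1)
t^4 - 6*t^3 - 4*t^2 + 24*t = t*(t - 6)*(t - 2)*(t + 2)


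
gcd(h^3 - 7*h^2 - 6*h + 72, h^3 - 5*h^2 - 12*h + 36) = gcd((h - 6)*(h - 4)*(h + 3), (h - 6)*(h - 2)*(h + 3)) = h^2 - 3*h - 18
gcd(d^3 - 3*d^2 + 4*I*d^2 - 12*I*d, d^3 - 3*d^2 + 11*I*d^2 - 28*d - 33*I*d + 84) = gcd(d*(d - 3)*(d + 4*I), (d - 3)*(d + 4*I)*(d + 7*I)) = d^2 + d*(-3 + 4*I) - 12*I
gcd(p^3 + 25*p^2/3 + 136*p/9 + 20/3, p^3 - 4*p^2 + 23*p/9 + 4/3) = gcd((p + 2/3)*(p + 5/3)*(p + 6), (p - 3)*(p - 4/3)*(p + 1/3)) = 1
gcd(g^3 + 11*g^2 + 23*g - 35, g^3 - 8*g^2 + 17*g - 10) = g - 1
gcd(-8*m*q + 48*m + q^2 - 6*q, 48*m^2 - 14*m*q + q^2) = -8*m + q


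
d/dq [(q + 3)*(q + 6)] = 2*q + 9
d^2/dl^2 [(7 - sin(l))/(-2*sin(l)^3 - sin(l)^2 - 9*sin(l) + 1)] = (-16*sin(l)^7 + 246*sin(l)^6 + 249*sin(l)^5 - 61*sin(l)^4 + 51*sin(l)^3 - 188*sin(l)^2 - 394*sin(l) - 1130)/(2*sin(l)^3 + sin(l)^2 + 9*sin(l) - 1)^3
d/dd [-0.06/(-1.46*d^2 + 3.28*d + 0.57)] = (0.1968 - 0.1752*d)/(-1.46*d^2 + 3.28*d + 0.57)^2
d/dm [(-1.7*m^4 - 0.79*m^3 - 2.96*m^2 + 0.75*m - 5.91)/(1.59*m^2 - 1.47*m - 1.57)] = (-5.406*m^5 + 6.2409*m^4 + 12.9986*m^3 + 6.8796*m^2 + 28.0882*m - 9.8652)/(2.5281*m^4 - 4.6746*m^3 - 2.8317*m^2 + 4.6158*m + 2.4649)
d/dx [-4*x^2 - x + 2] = -8*x - 1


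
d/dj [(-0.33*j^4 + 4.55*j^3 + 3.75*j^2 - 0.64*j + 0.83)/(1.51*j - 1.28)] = (-1.4949*j^4 + 15.4306*j^3 - 11.8095*j^2 - 9.6*j - 0.4341)/(2.2801*j^2 - 3.8656*j + 1.6384)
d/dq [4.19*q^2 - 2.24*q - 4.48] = 8.38*q - 2.24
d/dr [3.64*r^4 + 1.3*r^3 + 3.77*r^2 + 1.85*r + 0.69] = 14.56*r^3 + 3.9*r^2 + 7.54*r + 1.85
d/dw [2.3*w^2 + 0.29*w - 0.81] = 4.6*w + 0.29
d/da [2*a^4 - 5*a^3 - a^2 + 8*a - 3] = 8*a^3 - 15*a^2 - 2*a + 8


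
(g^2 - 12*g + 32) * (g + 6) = g^3 - 6*g^2 - 40*g + 192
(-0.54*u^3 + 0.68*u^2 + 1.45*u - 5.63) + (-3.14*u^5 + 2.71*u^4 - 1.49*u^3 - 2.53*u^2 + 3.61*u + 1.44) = -3.14*u^5 + 2.71*u^4 - 2.03*u^3 - 1.85*u^2 + 5.06*u - 4.19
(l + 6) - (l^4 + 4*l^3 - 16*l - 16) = -l^4 - 4*l^3 + 17*l + 22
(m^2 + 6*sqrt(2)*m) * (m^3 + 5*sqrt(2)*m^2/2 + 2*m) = m^5 + 17*sqrt(2)*m^4/2 + 32*m^3 + 12*sqrt(2)*m^2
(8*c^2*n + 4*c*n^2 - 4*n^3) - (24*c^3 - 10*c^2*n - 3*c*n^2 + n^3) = -24*c^3 + 18*c^2*n + 7*c*n^2 - 5*n^3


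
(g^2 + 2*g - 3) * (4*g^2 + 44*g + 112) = 4*g^4 + 52*g^3 + 188*g^2 + 92*g - 336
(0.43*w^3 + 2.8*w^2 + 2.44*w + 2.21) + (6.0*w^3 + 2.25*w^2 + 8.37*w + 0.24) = 6.43*w^3 + 5.05*w^2 + 10.81*w + 2.45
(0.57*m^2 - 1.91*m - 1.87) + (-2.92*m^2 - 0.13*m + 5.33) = -2.35*m^2 - 2.04*m + 3.46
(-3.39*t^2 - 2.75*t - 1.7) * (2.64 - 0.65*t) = 2.2035*t^3 - 7.1621*t^2 - 6.155*t - 4.488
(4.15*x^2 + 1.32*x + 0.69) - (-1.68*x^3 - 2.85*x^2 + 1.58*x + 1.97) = 1.68*x^3 + 7.0*x^2 - 0.26*x - 1.28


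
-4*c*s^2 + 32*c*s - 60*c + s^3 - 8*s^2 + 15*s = (-4*c + s)*(s - 5)*(s - 3)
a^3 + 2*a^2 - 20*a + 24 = (a - 2)^2*(a + 6)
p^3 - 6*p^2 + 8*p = p*(p - 4)*(p - 2)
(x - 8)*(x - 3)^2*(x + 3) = x^4 - 11*x^3 + 15*x^2 + 99*x - 216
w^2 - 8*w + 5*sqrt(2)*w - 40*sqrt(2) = (w - 8)*(w + 5*sqrt(2))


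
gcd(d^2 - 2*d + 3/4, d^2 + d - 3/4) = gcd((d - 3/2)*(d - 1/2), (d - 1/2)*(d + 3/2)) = d - 1/2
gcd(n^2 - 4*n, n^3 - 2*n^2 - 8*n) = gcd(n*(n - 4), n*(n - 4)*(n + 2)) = n^2 - 4*n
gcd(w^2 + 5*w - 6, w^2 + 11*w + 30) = w + 6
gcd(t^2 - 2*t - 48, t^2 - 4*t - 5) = 1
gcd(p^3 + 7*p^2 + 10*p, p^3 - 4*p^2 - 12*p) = p^2 + 2*p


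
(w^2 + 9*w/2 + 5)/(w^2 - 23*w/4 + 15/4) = 2*(2*w^2 + 9*w + 10)/(4*w^2 - 23*w + 15)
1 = 1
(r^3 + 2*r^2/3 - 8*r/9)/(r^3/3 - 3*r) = (9*r^2 + 6*r - 8)/(3*(r^2 - 9))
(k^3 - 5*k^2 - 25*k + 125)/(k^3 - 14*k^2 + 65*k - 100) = (k + 5)/(k - 4)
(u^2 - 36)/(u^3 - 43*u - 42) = (u - 6)/(u^2 - 6*u - 7)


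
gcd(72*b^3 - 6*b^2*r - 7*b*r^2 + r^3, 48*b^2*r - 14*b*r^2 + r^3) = -6*b + r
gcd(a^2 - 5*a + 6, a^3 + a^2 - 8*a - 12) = a - 3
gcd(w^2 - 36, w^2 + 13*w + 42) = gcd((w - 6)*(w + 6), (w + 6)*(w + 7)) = w + 6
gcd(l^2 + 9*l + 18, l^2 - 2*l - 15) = l + 3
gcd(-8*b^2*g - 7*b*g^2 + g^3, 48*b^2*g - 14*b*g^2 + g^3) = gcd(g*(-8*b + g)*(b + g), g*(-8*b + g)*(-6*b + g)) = 8*b*g - g^2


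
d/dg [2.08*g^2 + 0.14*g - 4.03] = 4.16*g + 0.14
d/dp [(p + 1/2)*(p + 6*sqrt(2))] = 2*p + 1/2 + 6*sqrt(2)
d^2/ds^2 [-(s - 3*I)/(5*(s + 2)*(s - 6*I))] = (-2*s^3 + 18*I*s^2 + s*(108 - 36*I) - 72 - 240*I)/(5*s^6 + s^5*(30 - 90*I) + s^4*(-480 - 540*I) - 3200*s^3 + s^2*(-6480 + 5760*I) + s*(-4320 + 12960*I) + 8640*I)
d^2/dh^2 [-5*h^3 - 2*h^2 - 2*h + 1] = -30*h - 4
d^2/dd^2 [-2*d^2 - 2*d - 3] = -4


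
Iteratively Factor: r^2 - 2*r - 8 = (r - 4)*(r + 2)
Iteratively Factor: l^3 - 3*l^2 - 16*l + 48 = (l - 4)*(l^2 + l - 12) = (l - 4)*(l + 4)*(l - 3)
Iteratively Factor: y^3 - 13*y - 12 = (y + 3)*(y^2 - 3*y - 4) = (y - 4)*(y + 3)*(y + 1)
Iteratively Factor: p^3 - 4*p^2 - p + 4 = (p + 1)*(p^2 - 5*p + 4) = (p - 4)*(p + 1)*(p - 1)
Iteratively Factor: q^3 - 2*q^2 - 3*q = (q)*(q^2 - 2*q - 3) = q*(q - 3)*(q + 1)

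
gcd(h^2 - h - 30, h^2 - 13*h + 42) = h - 6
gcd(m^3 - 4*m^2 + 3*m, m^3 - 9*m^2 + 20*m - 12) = m - 1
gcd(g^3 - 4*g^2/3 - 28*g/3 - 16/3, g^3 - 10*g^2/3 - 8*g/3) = g^2 - 10*g/3 - 8/3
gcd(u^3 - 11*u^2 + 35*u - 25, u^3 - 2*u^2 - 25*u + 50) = u - 5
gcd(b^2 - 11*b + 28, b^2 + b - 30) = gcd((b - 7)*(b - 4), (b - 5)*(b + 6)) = 1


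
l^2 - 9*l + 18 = (l - 6)*(l - 3)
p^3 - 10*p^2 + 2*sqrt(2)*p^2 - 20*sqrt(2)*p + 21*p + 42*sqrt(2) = (p - 7)*(p - 3)*(p + 2*sqrt(2))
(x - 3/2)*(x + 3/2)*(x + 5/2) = x^3 + 5*x^2/2 - 9*x/4 - 45/8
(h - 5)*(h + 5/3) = h^2 - 10*h/3 - 25/3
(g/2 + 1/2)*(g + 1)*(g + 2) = g^3/2 + 2*g^2 + 5*g/2 + 1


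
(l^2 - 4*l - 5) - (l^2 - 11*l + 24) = 7*l - 29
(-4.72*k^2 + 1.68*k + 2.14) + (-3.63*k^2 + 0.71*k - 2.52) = -8.35*k^2 + 2.39*k - 0.38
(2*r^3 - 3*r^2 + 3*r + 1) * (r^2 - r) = 2*r^5 - 5*r^4 + 6*r^3 - 2*r^2 - r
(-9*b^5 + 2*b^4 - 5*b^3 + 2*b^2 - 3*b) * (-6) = 54*b^5 - 12*b^4 + 30*b^3 - 12*b^2 + 18*b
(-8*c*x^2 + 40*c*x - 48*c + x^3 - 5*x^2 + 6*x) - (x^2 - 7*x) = -8*c*x^2 + 40*c*x - 48*c + x^3 - 6*x^2 + 13*x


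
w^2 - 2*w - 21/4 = (w - 7/2)*(w + 3/2)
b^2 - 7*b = b*(b - 7)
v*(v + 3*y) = v^2 + 3*v*y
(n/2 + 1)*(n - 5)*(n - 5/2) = n^3/2 - 11*n^2/4 - 5*n/4 + 25/2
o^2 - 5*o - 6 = (o - 6)*(o + 1)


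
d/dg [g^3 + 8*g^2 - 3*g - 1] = 3*g^2 + 16*g - 3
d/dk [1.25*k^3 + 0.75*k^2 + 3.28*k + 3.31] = 3.75*k^2 + 1.5*k + 3.28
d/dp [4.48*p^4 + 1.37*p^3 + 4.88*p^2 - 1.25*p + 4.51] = 17.92*p^3 + 4.11*p^2 + 9.76*p - 1.25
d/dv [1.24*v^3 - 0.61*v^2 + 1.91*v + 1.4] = 3.72*v^2 - 1.22*v + 1.91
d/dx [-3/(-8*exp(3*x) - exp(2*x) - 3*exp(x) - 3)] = (-72*exp(2*x) - 6*exp(x) - 9)*exp(x)/(8*exp(3*x) + exp(2*x) + 3*exp(x) + 3)^2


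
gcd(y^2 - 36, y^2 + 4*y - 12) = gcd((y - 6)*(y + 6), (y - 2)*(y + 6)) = y + 6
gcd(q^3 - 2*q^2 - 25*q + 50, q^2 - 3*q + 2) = q - 2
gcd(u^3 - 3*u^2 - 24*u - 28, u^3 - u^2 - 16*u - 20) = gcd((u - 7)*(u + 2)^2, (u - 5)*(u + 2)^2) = u^2 + 4*u + 4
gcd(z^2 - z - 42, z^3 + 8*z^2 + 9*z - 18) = z + 6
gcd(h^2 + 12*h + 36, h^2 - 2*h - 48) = h + 6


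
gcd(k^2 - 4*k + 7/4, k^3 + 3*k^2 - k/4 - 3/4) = k - 1/2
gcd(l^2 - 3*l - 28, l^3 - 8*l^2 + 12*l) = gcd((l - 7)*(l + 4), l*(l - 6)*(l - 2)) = 1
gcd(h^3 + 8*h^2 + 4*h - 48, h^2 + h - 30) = h + 6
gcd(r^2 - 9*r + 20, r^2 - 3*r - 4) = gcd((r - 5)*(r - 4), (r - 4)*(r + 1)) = r - 4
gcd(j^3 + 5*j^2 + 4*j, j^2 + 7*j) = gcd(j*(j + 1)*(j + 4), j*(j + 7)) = j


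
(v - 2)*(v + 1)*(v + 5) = v^3 + 4*v^2 - 7*v - 10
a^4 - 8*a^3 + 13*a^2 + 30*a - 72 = (a - 4)*(a - 3)^2*(a + 2)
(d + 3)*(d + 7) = d^2 + 10*d + 21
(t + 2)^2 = t^2 + 4*t + 4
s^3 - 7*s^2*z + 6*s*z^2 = s*(s - 6*z)*(s - z)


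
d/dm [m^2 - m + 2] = 2*m - 1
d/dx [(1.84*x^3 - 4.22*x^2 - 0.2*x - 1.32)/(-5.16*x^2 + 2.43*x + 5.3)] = (-9.4944*x^4 + 8.9424*x^3 + 17.9694*x^2 - 58.3544*x + 2.1476)/(26.6256*x^4 - 25.0776*x^3 - 48.7911*x^2 + 25.758*x + 28.09)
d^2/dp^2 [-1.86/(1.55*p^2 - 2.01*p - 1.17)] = (-8.9373*p^2 + 11.58966*p + 1.86*(3.1*p - 2.01)*(6.2*p - 4.02) + 6.74622)/(-1.55*p^2 + 2.01*p + 1.17)^3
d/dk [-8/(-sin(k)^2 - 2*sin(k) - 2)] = -16*(sin(k) + 1)*cos(k)/(sin(k)^2 + 2*sin(k) + 2)^2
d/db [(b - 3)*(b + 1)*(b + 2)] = 3*b^2 - 7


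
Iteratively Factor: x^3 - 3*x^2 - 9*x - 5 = (x + 1)*(x^2 - 4*x - 5) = (x - 5)*(x + 1)*(x + 1)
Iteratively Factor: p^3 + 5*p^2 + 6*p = (p + 3)*(p^2 + 2*p) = (p + 2)*(p + 3)*(p)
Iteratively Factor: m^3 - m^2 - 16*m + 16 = (m - 4)*(m^2 + 3*m - 4) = (m - 4)*(m - 1)*(m + 4)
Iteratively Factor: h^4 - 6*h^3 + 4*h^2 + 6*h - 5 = (h + 1)*(h^3 - 7*h^2 + 11*h - 5) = (h - 5)*(h + 1)*(h^2 - 2*h + 1) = (h - 5)*(h - 1)*(h + 1)*(h - 1)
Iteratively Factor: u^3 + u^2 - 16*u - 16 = (u + 4)*(u^2 - 3*u - 4) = (u + 1)*(u + 4)*(u - 4)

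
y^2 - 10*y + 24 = (y - 6)*(y - 4)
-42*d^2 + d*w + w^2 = (-6*d + w)*(7*d + w)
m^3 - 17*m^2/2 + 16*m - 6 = (m - 6)*(m - 2)*(m - 1/2)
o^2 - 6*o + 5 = (o - 5)*(o - 1)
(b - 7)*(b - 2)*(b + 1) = b^3 - 8*b^2 + 5*b + 14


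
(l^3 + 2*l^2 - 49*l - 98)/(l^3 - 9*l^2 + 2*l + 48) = (l^2 - 49)/(l^2 - 11*l + 24)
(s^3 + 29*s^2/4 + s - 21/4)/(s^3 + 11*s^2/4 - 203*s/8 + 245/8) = 2*(4*s^2 + s - 3)/(8*s^2 - 34*s + 35)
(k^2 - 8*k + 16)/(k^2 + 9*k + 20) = (k^2 - 8*k + 16)/(k^2 + 9*k + 20)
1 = 1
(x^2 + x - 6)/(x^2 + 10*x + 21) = (x - 2)/(x + 7)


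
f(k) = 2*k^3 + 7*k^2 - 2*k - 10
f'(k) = 6*k^2 + 14*k - 2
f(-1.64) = 3.29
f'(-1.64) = -8.82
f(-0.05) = -9.88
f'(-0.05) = -2.68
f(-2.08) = 6.45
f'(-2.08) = -5.16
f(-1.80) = 4.62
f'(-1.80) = -7.76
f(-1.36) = 0.64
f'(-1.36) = -9.94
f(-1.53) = 2.28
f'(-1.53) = -9.37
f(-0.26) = -9.04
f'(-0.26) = -5.23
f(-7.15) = -368.89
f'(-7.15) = 204.64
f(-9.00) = -883.00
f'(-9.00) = 358.00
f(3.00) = 101.00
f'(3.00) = 94.00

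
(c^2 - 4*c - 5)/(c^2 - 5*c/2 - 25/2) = 2*(c + 1)/(2*c + 5)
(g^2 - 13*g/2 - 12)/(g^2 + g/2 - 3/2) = (g - 8)/(g - 1)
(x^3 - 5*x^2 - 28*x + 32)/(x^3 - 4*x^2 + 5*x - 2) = (x^2 - 4*x - 32)/(x^2 - 3*x + 2)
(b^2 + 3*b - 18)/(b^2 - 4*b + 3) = (b + 6)/(b - 1)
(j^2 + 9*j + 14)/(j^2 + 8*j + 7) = (j + 2)/(j + 1)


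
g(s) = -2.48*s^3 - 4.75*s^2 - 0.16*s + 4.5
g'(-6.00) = -211.00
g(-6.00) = 370.14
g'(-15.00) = -1531.66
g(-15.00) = 7308.15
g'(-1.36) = -1.00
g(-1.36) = 2.17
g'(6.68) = -395.61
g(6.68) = -947.76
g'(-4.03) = -82.71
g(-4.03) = 90.32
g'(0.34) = -4.25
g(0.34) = 3.80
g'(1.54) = -32.43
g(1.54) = -16.07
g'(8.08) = -562.65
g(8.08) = -1615.14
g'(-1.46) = -2.15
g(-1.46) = 2.33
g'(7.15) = -448.44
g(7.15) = -1145.98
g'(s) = -7.44*s^2 - 9.5*s - 0.16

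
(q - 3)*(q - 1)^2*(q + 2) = q^4 - 3*q^3 - 3*q^2 + 11*q - 6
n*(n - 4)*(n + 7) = n^3 + 3*n^2 - 28*n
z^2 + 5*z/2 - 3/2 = (z - 1/2)*(z + 3)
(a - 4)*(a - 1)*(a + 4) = a^3 - a^2 - 16*a + 16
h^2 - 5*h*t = h*(h - 5*t)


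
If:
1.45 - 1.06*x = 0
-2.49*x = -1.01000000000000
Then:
No Solution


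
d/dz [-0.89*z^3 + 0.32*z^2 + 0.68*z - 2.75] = -2.67*z^2 + 0.64*z + 0.68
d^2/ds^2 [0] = 0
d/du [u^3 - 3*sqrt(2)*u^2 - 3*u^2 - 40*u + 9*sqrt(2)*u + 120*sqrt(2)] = 3*u^2 - 6*sqrt(2)*u - 6*u - 40 + 9*sqrt(2)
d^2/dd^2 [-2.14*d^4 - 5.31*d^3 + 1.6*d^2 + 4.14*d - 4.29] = -25.68*d^2 - 31.86*d + 3.2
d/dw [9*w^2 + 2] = 18*w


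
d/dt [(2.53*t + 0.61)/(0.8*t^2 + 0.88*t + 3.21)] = (-2.024*t^2 - 0.976*t + 7.5845)/(0.64*t^4 + 1.408*t^3 + 5.9104*t^2 + 5.6496*t + 10.3041)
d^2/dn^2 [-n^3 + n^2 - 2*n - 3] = 2 - 6*n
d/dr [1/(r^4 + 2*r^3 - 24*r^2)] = 2*(-2*r^2 - 3*r + 24)/(r^3*(r^2 + 2*r - 24)^2)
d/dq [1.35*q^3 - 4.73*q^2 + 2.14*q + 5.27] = 4.05*q^2 - 9.46*q + 2.14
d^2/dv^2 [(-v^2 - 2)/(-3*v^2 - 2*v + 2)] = 12*(-v^3 + 12*v^2 + 6*v + 4)/(27*v^6 + 54*v^5 - 18*v^4 - 64*v^3 + 12*v^2 + 24*v - 8)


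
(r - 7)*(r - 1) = r^2 - 8*r + 7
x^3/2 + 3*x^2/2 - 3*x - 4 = (x/2 + 1/2)*(x - 2)*(x + 4)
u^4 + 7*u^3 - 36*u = u*(u - 2)*(u + 3)*(u + 6)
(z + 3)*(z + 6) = z^2 + 9*z + 18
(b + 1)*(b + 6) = b^2 + 7*b + 6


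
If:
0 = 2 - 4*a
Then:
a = 1/2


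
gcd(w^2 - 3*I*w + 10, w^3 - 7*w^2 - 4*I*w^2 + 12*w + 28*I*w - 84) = w + 2*I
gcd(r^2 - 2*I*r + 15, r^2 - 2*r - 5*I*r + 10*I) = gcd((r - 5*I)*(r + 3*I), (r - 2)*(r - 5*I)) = r - 5*I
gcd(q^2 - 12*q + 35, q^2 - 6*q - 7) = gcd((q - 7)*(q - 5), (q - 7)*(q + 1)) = q - 7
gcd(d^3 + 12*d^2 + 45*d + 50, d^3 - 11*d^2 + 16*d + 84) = d + 2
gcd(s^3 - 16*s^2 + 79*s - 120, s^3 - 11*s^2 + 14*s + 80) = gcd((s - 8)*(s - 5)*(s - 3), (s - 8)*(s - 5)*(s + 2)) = s^2 - 13*s + 40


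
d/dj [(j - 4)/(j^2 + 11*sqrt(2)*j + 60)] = (j^2 + 11*sqrt(2)*j - (j - 4)*(2*j + 11*sqrt(2)) + 60)/(j^2 + 11*sqrt(2)*j + 60)^2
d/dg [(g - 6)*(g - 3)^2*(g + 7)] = 4*g^3 - 15*g^2 - 78*g + 261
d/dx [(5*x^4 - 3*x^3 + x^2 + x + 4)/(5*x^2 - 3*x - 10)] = 2*(25*x^5 - 30*x^4 - 91*x^3 + 41*x^2 - 30*x + 1)/(25*x^4 - 30*x^3 - 91*x^2 + 60*x + 100)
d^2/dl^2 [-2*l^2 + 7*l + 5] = -4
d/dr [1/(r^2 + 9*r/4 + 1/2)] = 4*(-8*r - 9)/(4*r^2 + 9*r + 2)^2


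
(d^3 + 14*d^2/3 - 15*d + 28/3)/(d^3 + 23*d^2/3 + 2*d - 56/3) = (d - 1)/(d + 2)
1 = 1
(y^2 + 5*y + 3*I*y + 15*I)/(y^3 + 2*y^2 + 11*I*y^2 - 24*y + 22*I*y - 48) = (y + 5)/(y^2 + y*(2 + 8*I) + 16*I)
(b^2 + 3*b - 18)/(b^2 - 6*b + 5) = (b^2 + 3*b - 18)/(b^2 - 6*b + 5)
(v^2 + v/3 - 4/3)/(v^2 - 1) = (v + 4/3)/(v + 1)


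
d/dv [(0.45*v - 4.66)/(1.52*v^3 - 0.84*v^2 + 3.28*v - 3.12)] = (-1.368*v^3 + 21.6276*v^2 - 7.8288*v + 13.8808)/(2.3104*v^6 - 2.5536*v^5 + 10.6768*v^4 - 14.9952*v^3 + 16.0*v^2 - 20.4672*v + 9.7344)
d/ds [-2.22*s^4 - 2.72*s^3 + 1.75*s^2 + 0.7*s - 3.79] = -8.88*s^3 - 8.16*s^2 + 3.5*s + 0.7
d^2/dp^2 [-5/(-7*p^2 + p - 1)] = 10*(-49*p^2 + 7*p + (14*p - 1)^2 - 7)/(7*p^2 - p + 1)^3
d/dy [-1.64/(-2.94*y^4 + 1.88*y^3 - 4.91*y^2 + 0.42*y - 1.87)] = (-19.2864*y^3 + 9.2496*y^2 - 16.1048*y + 0.6888)/(2.94*y^4 - 1.88*y^3 + 4.91*y^2 - 0.42*y + 1.87)^2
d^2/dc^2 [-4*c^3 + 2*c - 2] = -24*c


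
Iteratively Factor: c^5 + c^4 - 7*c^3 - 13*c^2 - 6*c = (c + 1)*(c^4 - 7*c^2 - 6*c) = (c - 3)*(c + 1)*(c^3 + 3*c^2 + 2*c) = (c - 3)*(c + 1)^2*(c^2 + 2*c) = (c - 3)*(c + 1)^2*(c + 2)*(c)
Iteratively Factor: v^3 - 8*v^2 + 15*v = (v - 5)*(v^2 - 3*v) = v*(v - 5)*(v - 3)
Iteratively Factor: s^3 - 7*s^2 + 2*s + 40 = (s - 5)*(s^2 - 2*s - 8) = (s - 5)*(s - 4)*(s + 2)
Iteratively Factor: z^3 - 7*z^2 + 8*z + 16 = (z + 1)*(z^2 - 8*z + 16) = (z - 4)*(z + 1)*(z - 4)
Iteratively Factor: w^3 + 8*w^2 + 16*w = (w + 4)*(w^2 + 4*w) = (w + 4)^2*(w)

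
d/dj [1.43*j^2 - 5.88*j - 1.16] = 2.86*j - 5.88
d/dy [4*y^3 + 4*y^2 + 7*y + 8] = 12*y^2 + 8*y + 7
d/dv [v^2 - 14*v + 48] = 2*v - 14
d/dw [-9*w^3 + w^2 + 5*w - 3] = -27*w^2 + 2*w + 5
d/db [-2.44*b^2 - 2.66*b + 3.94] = -4.88*b - 2.66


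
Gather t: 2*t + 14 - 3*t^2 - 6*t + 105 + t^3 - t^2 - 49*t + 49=t^3 - 4*t^2 - 53*t + 168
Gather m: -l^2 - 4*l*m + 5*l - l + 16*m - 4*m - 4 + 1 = -l^2 + 4*l + m*(12 - 4*l) - 3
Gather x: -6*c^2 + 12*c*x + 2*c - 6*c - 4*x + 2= -6*c^2 - 4*c + x*(12*c - 4) + 2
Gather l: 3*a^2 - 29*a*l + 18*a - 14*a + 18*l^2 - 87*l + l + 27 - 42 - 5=3*a^2 + 4*a + 18*l^2 + l*(-29*a - 86) - 20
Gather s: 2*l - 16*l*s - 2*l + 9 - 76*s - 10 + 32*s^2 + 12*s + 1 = 32*s^2 + s*(-16*l - 64)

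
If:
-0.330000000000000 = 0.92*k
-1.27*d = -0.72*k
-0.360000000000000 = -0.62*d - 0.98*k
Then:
No Solution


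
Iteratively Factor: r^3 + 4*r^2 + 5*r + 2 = (r + 1)*(r^2 + 3*r + 2) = (r + 1)^2*(r + 2)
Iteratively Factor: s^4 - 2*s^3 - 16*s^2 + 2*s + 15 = (s + 1)*(s^3 - 3*s^2 - 13*s + 15) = (s + 1)*(s + 3)*(s^2 - 6*s + 5) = (s - 5)*(s + 1)*(s + 3)*(s - 1)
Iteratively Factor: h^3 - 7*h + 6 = (h - 2)*(h^2 + 2*h - 3) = (h - 2)*(h - 1)*(h + 3)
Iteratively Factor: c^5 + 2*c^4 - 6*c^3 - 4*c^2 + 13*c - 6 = (c + 2)*(c^4 - 6*c^2 + 8*c - 3) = (c - 1)*(c + 2)*(c^3 + c^2 - 5*c + 3) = (c - 1)*(c + 2)*(c + 3)*(c^2 - 2*c + 1) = (c - 1)^2*(c + 2)*(c + 3)*(c - 1)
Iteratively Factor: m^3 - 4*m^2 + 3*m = (m - 1)*(m^2 - 3*m) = m*(m - 1)*(m - 3)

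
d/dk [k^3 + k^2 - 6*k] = 3*k^2 + 2*k - 6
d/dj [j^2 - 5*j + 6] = 2*j - 5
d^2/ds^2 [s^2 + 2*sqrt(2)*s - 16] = 2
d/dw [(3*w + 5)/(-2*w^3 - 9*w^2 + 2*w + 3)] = (12*w^3 + 57*w^2 + 90*w - 1)/(4*w^6 + 36*w^5 + 73*w^4 - 48*w^3 - 50*w^2 + 12*w + 9)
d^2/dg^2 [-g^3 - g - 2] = -6*g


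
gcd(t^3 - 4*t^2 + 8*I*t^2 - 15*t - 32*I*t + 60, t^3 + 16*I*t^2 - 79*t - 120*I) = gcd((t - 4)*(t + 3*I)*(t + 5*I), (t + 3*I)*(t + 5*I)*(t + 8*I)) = t^2 + 8*I*t - 15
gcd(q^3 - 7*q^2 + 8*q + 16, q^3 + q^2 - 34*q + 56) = q - 4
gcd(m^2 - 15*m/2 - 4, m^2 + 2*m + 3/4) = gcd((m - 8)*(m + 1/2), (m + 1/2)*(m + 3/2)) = m + 1/2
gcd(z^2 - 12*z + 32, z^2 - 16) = z - 4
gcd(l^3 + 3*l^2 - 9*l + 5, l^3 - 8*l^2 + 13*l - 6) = l^2 - 2*l + 1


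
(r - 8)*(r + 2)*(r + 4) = r^3 - 2*r^2 - 40*r - 64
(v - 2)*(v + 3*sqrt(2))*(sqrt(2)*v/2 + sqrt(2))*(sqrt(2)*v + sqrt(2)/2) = v^4 + v^3/2 + 3*sqrt(2)*v^3 - 4*v^2 + 3*sqrt(2)*v^2/2 - 12*sqrt(2)*v - 2*v - 6*sqrt(2)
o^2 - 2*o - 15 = (o - 5)*(o + 3)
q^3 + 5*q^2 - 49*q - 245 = (q - 7)*(q + 5)*(q + 7)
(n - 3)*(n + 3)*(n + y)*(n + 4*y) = n^4 + 5*n^3*y + 4*n^2*y^2 - 9*n^2 - 45*n*y - 36*y^2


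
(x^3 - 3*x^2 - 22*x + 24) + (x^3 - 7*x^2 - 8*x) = 2*x^3 - 10*x^2 - 30*x + 24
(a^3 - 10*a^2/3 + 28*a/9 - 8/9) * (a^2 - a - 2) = a^5 - 13*a^4/3 + 40*a^3/9 + 8*a^2/3 - 16*a/3 + 16/9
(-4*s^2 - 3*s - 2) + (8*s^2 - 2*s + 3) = 4*s^2 - 5*s + 1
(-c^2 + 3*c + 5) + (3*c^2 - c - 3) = 2*c^2 + 2*c + 2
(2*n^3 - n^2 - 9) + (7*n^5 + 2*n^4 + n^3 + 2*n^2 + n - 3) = 7*n^5 + 2*n^4 + 3*n^3 + n^2 + n - 12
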